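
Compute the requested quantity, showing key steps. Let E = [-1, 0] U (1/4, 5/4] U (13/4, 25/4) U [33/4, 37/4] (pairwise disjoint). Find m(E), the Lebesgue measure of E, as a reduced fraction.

For pairwise disjoint intervals, m(union_i I_i) = sum_i m(I_i),
and m is invariant under swapping open/closed endpoints (single points have measure 0).
So m(E) = sum_i (b_i - a_i).
  I_1 has length 0 - (-1) = 1.
  I_2 has length 5/4 - 1/4 = 1.
  I_3 has length 25/4 - 13/4 = 3.
  I_4 has length 37/4 - 33/4 = 1.
Summing:
  m(E) = 1 + 1 + 3 + 1 = 6.

6


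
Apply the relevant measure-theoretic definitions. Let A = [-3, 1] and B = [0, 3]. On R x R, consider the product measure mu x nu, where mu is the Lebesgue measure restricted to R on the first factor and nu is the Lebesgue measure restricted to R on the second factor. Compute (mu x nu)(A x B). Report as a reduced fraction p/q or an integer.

For a measurable rectangle A x B, the product measure satisfies
  (mu x nu)(A x B) = mu(A) * nu(B).
  mu(A) = 4.
  nu(B) = 3.
  (mu x nu)(A x B) = 4 * 3 = 12.

12


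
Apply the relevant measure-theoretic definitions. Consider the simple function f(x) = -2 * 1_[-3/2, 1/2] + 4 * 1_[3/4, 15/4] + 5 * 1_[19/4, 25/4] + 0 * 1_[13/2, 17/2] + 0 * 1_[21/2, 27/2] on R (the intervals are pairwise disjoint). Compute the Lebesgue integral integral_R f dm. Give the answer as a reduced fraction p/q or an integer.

For a simple function f = sum_i c_i * 1_{A_i} with disjoint A_i,
  integral f dm = sum_i c_i * m(A_i).
Lengths of the A_i:
  m(A_1) = 1/2 - (-3/2) = 2.
  m(A_2) = 15/4 - 3/4 = 3.
  m(A_3) = 25/4 - 19/4 = 3/2.
  m(A_4) = 17/2 - 13/2 = 2.
  m(A_5) = 27/2 - 21/2 = 3.
Contributions c_i * m(A_i):
  (-2) * (2) = -4.
  (4) * (3) = 12.
  (5) * (3/2) = 15/2.
  (0) * (2) = 0.
  (0) * (3) = 0.
Total: -4 + 12 + 15/2 + 0 + 0 = 31/2.

31/2


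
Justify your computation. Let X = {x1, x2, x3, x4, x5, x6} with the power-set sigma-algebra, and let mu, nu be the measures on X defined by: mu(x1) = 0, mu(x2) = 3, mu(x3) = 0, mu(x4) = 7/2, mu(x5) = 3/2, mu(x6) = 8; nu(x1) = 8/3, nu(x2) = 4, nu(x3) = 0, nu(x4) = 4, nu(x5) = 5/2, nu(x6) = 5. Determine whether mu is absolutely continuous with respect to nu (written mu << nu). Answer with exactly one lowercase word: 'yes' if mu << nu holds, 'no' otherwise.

mu << nu means: every nu-null measurable set is also mu-null; equivalently, for every atom x, if nu({x}) = 0 then mu({x}) = 0.
Checking each atom:
  x1: nu = 8/3 > 0 -> no constraint.
  x2: nu = 4 > 0 -> no constraint.
  x3: nu = 0, mu = 0 -> consistent with mu << nu.
  x4: nu = 4 > 0 -> no constraint.
  x5: nu = 5/2 > 0 -> no constraint.
  x6: nu = 5 > 0 -> no constraint.
No atom violates the condition. Therefore mu << nu.

yes


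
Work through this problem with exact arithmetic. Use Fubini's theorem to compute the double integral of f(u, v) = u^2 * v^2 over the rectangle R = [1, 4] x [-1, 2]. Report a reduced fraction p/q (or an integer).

f(u, v) is a tensor product of a function of u and a function of v, and both factors are bounded continuous (hence Lebesgue integrable) on the rectangle, so Fubini's theorem applies:
  integral_R f d(m x m) = (integral_a1^b1 u^2 du) * (integral_a2^b2 v^2 dv).
Inner integral in u: integral_{1}^{4} u^2 du = (4^3 - 1^3)/3
  = 21.
Inner integral in v: integral_{-1}^{2} v^2 dv = (2^3 - (-1)^3)/3
  = 3.
Product: (21) * (3) = 63.

63


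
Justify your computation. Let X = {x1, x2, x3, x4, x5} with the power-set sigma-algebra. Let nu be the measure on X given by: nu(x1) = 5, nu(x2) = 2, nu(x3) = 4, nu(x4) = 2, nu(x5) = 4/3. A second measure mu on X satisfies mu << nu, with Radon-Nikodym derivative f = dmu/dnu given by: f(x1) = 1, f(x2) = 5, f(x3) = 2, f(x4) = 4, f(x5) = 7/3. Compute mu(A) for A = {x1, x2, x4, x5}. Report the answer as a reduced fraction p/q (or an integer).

By the defining property of the Radon-Nikodym derivative, for every measurable set A,
  mu(A) = integral_A f dnu.
Since nu is a discrete measure concentrated on the atoms of X, the integral over A reduces to the sum
  mu(A) = sum_{x in A} f(x) * nu({x}).
Computing each term:
  x1: f(x1) * nu(x1) = 1 * 5 = 5.
  x2: f(x2) * nu(x2) = 5 * 2 = 10.
  x4: f(x4) * nu(x4) = 4 * 2 = 8.
  x5: f(x5) * nu(x5) = 7/3 * 4/3 = 28/9.
Summing: mu(A) = 5 + 10 + 8 + 28/9 = 235/9.

235/9


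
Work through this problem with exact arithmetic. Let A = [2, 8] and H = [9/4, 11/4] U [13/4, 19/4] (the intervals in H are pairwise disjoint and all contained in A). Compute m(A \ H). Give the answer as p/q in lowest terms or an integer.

The ambient interval has length m(A) = 8 - 2 = 6.
Since the holes are disjoint and sit inside A, by finite additivity
  m(H) = sum_i (b_i - a_i), and m(A \ H) = m(A) - m(H).
Computing the hole measures:
  m(H_1) = 11/4 - 9/4 = 1/2.
  m(H_2) = 19/4 - 13/4 = 3/2.
Summed: m(H) = 1/2 + 3/2 = 2.
So m(A \ H) = 6 - 2 = 4.

4


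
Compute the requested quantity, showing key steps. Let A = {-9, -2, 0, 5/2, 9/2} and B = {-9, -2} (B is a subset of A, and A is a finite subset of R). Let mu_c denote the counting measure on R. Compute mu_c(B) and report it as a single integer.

Counting measure assigns mu_c(E) = |E| (number of elements) when E is finite.
B has 2 element(s), so mu_c(B) = 2.

2


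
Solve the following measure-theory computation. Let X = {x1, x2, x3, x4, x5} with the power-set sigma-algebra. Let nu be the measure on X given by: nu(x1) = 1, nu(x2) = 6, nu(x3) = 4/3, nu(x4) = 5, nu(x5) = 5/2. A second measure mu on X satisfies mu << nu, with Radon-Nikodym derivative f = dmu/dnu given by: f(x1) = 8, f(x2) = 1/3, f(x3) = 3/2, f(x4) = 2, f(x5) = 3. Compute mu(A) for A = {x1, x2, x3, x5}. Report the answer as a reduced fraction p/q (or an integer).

By the defining property of the Radon-Nikodym derivative, for every measurable set A,
  mu(A) = integral_A f dnu.
Since nu is a discrete measure concentrated on the atoms of X, the integral over A reduces to the sum
  mu(A) = sum_{x in A} f(x) * nu({x}).
Computing each term:
  x1: f(x1) * nu(x1) = 8 * 1 = 8.
  x2: f(x2) * nu(x2) = 1/3 * 6 = 2.
  x3: f(x3) * nu(x3) = 3/2 * 4/3 = 2.
  x5: f(x5) * nu(x5) = 3 * 5/2 = 15/2.
Summing: mu(A) = 8 + 2 + 2 + 15/2 = 39/2.

39/2


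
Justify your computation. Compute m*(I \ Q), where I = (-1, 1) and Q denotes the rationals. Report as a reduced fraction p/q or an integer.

The interval I = (-1, 1) has m(I) = 1 - (-1) = 2 (endpoints are measure-zero, so open/closed/half-open agree). Write I = (I cap Q) u (I \ Q). The rationals in I are countable, so m*(I cap Q) = 0 (cover each rational by intervals whose total length is arbitrarily small). By countable subadditivity m*(I) <= m*(I cap Q) + m*(I \ Q), hence m*(I \ Q) >= m(I) = 2. The reverse inequality m*(I \ Q) <= m*(I) = 2 is trivial since (I \ Q) is a subset of I. Therefore m*(I \ Q) = 2.

2


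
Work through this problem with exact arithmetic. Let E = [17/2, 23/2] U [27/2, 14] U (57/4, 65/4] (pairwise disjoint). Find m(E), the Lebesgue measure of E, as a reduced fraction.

For pairwise disjoint intervals, m(union_i I_i) = sum_i m(I_i),
and m is invariant under swapping open/closed endpoints (single points have measure 0).
So m(E) = sum_i (b_i - a_i).
  I_1 has length 23/2 - 17/2 = 3.
  I_2 has length 14 - 27/2 = 1/2.
  I_3 has length 65/4 - 57/4 = 2.
Summing:
  m(E) = 3 + 1/2 + 2 = 11/2.

11/2


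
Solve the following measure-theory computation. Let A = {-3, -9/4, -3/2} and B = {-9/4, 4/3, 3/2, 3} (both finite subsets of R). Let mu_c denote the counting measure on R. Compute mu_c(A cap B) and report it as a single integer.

Counting measure on a finite set equals cardinality. mu_c(A cap B) = |A cap B| (elements appearing in both).
Enumerating the elements of A that also lie in B gives 1 element(s).
So mu_c(A cap B) = 1.

1


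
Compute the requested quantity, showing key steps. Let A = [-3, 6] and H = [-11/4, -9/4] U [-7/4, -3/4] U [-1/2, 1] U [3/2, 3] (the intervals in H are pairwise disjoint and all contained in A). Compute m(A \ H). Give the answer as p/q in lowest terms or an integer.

The ambient interval has length m(A) = 6 - (-3) = 9.
Since the holes are disjoint and sit inside A, by finite additivity
  m(H) = sum_i (b_i - a_i), and m(A \ H) = m(A) - m(H).
Computing the hole measures:
  m(H_1) = -9/4 - (-11/4) = 1/2.
  m(H_2) = -3/4 - (-7/4) = 1.
  m(H_3) = 1 - (-1/2) = 3/2.
  m(H_4) = 3 - 3/2 = 3/2.
Summed: m(H) = 1/2 + 1 + 3/2 + 3/2 = 9/2.
So m(A \ H) = 9 - 9/2 = 9/2.

9/2


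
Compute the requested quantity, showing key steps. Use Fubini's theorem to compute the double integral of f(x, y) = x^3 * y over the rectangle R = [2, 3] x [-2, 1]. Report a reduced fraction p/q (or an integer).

f(x, y) is a tensor product of a function of x and a function of y, and both factors are bounded continuous (hence Lebesgue integrable) on the rectangle, so Fubini's theorem applies:
  integral_R f d(m x m) = (integral_a1^b1 x^3 dx) * (integral_a2^b2 y dy).
Inner integral in x: integral_{2}^{3} x^3 dx = (3^4 - 2^4)/4
  = 65/4.
Inner integral in y: integral_{-2}^{1} y dy = (1^2 - (-2)^2)/2
  = -3/2.
Product: (65/4) * (-3/2) = -195/8.

-195/8


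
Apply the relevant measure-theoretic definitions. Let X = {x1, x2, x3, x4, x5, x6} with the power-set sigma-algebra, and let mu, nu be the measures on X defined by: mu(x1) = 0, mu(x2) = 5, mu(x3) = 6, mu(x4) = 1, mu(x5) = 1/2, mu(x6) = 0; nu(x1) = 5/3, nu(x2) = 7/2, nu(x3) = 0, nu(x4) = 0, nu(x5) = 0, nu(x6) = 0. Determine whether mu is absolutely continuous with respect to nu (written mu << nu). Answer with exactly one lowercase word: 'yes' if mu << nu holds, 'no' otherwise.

mu << nu means: every nu-null measurable set is also mu-null; equivalently, for every atom x, if nu({x}) = 0 then mu({x}) = 0.
Checking each atom:
  x1: nu = 5/3 > 0 -> no constraint.
  x2: nu = 7/2 > 0 -> no constraint.
  x3: nu = 0, mu = 6 > 0 -> violates mu << nu.
  x4: nu = 0, mu = 1 > 0 -> violates mu << nu.
  x5: nu = 0, mu = 1/2 > 0 -> violates mu << nu.
  x6: nu = 0, mu = 0 -> consistent with mu << nu.
The atom(s) x3, x4, x5 violate the condition (nu = 0 but mu > 0). Therefore mu is NOT absolutely continuous w.r.t. nu.

no


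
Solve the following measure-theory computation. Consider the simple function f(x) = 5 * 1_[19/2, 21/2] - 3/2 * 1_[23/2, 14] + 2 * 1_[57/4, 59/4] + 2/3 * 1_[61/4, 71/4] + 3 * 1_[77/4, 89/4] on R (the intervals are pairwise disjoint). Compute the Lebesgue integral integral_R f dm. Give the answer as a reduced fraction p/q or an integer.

For a simple function f = sum_i c_i * 1_{A_i} with disjoint A_i,
  integral f dm = sum_i c_i * m(A_i).
Lengths of the A_i:
  m(A_1) = 21/2 - 19/2 = 1.
  m(A_2) = 14 - 23/2 = 5/2.
  m(A_3) = 59/4 - 57/4 = 1/2.
  m(A_4) = 71/4 - 61/4 = 5/2.
  m(A_5) = 89/4 - 77/4 = 3.
Contributions c_i * m(A_i):
  (5) * (1) = 5.
  (-3/2) * (5/2) = -15/4.
  (2) * (1/2) = 1.
  (2/3) * (5/2) = 5/3.
  (3) * (3) = 9.
Total: 5 - 15/4 + 1 + 5/3 + 9 = 155/12.

155/12


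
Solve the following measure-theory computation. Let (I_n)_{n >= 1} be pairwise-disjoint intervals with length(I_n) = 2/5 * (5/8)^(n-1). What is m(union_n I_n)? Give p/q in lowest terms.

By countable additivity of the Lebesgue measure on pairwise disjoint measurable sets,
  m(union_{n >= 1} I_n) = sum_{n >= 1} m(I_n) = sum_{n >= 1} a * r^(n-1),
  with a = 2/5 and r = 5/8.
Since 0 < r = 5/8 < 1, the geometric series converges:
  sum_{n >= 1} a * r^(n-1) = a / (1 - r).
  = 2/5 / (1 - 5/8)
  = 2/5 / (3/8)
  = 16/15.

16/15


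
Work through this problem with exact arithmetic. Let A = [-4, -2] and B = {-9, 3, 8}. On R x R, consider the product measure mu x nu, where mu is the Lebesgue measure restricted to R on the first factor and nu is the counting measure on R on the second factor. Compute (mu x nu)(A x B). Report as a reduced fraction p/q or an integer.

For a measurable rectangle A x B, the product measure satisfies
  (mu x nu)(A x B) = mu(A) * nu(B).
  mu(A) = 2.
  nu(B) = 3.
  (mu x nu)(A x B) = 2 * 3 = 6.

6


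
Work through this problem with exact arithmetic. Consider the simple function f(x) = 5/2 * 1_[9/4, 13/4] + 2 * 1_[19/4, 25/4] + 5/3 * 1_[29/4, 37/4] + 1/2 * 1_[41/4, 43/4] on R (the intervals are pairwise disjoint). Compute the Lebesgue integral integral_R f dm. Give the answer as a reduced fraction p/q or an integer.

For a simple function f = sum_i c_i * 1_{A_i} with disjoint A_i,
  integral f dm = sum_i c_i * m(A_i).
Lengths of the A_i:
  m(A_1) = 13/4 - 9/4 = 1.
  m(A_2) = 25/4 - 19/4 = 3/2.
  m(A_3) = 37/4 - 29/4 = 2.
  m(A_4) = 43/4 - 41/4 = 1/2.
Contributions c_i * m(A_i):
  (5/2) * (1) = 5/2.
  (2) * (3/2) = 3.
  (5/3) * (2) = 10/3.
  (1/2) * (1/2) = 1/4.
Total: 5/2 + 3 + 10/3 + 1/4 = 109/12.

109/12


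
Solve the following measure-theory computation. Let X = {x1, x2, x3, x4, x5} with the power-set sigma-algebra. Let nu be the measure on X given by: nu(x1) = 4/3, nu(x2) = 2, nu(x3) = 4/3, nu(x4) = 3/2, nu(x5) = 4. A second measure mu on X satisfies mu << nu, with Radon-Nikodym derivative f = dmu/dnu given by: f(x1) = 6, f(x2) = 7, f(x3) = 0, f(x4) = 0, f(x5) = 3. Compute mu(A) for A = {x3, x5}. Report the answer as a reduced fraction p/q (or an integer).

By the defining property of the Radon-Nikodym derivative, for every measurable set A,
  mu(A) = integral_A f dnu.
Since nu is a discrete measure concentrated on the atoms of X, the integral over A reduces to the sum
  mu(A) = sum_{x in A} f(x) * nu({x}).
Computing each term:
  x3: f(x3) * nu(x3) = 0 * 4/3 = 0.
  x5: f(x5) * nu(x5) = 3 * 4 = 12.
Summing: mu(A) = 0 + 12 = 12.

12


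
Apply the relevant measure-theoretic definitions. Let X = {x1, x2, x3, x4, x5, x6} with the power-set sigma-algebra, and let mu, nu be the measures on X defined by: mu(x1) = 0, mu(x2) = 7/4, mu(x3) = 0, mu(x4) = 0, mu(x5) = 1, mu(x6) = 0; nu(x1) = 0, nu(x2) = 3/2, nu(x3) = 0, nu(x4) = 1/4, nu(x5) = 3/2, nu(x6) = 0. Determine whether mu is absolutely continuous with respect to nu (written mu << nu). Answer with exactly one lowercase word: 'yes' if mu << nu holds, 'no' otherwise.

mu << nu means: every nu-null measurable set is also mu-null; equivalently, for every atom x, if nu({x}) = 0 then mu({x}) = 0.
Checking each atom:
  x1: nu = 0, mu = 0 -> consistent with mu << nu.
  x2: nu = 3/2 > 0 -> no constraint.
  x3: nu = 0, mu = 0 -> consistent with mu << nu.
  x4: nu = 1/4 > 0 -> no constraint.
  x5: nu = 3/2 > 0 -> no constraint.
  x6: nu = 0, mu = 0 -> consistent with mu << nu.
No atom violates the condition. Therefore mu << nu.

yes


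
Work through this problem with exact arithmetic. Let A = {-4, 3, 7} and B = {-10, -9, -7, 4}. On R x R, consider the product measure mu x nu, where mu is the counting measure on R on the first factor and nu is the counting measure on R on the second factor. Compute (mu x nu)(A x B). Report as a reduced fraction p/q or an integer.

For a measurable rectangle A x B, the product measure satisfies
  (mu x nu)(A x B) = mu(A) * nu(B).
  mu(A) = 3.
  nu(B) = 4.
  (mu x nu)(A x B) = 3 * 4 = 12.

12


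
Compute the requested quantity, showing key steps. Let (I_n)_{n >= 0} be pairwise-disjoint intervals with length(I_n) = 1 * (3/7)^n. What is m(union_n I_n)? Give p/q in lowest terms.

By countable additivity of the Lebesgue measure on pairwise disjoint measurable sets,
  m(union_{n >= 0} I_n) = sum_{n >= 0} m(I_n) = sum_{n >= 0} a * r^n,
  with a = 1 and r = 3/7.
Since 0 < r = 3/7 < 1, the geometric series converges:
  sum_{n >= 0} a * r^n = a / (1 - r).
  = 1 / (1 - 3/7)
  = 1 / (4/7)
  = 7/4.

7/4


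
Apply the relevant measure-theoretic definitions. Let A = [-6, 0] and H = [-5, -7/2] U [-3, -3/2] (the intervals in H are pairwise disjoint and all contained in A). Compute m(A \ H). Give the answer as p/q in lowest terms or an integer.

The ambient interval has length m(A) = 0 - (-6) = 6.
Since the holes are disjoint and sit inside A, by finite additivity
  m(H) = sum_i (b_i - a_i), and m(A \ H) = m(A) - m(H).
Computing the hole measures:
  m(H_1) = -7/2 - (-5) = 3/2.
  m(H_2) = -3/2 - (-3) = 3/2.
Summed: m(H) = 3/2 + 3/2 = 3.
So m(A \ H) = 6 - 3 = 3.

3


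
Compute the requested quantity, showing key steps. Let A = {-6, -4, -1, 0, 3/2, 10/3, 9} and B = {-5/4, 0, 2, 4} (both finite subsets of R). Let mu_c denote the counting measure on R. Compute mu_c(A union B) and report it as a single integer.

Counting measure on a finite set equals cardinality. By inclusion-exclusion, |A union B| = |A| + |B| - |A cap B|.
|A| = 7, |B| = 4, |A cap B| = 1.
So mu_c(A union B) = 7 + 4 - 1 = 10.

10


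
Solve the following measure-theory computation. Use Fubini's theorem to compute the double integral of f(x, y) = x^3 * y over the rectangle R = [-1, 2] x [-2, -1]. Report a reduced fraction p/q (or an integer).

f(x, y) is a tensor product of a function of x and a function of y, and both factors are bounded continuous (hence Lebesgue integrable) on the rectangle, so Fubini's theorem applies:
  integral_R f d(m x m) = (integral_a1^b1 x^3 dx) * (integral_a2^b2 y dy).
Inner integral in x: integral_{-1}^{2} x^3 dx = (2^4 - (-1)^4)/4
  = 15/4.
Inner integral in y: integral_{-2}^{-1} y dy = ((-1)^2 - (-2)^2)/2
  = -3/2.
Product: (15/4) * (-3/2) = -45/8.

-45/8


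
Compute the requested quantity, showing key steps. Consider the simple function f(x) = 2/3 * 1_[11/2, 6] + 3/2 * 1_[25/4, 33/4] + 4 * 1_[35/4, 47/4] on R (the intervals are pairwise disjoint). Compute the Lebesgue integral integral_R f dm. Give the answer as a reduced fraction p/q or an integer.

For a simple function f = sum_i c_i * 1_{A_i} with disjoint A_i,
  integral f dm = sum_i c_i * m(A_i).
Lengths of the A_i:
  m(A_1) = 6 - 11/2 = 1/2.
  m(A_2) = 33/4 - 25/4 = 2.
  m(A_3) = 47/4 - 35/4 = 3.
Contributions c_i * m(A_i):
  (2/3) * (1/2) = 1/3.
  (3/2) * (2) = 3.
  (4) * (3) = 12.
Total: 1/3 + 3 + 12 = 46/3.

46/3


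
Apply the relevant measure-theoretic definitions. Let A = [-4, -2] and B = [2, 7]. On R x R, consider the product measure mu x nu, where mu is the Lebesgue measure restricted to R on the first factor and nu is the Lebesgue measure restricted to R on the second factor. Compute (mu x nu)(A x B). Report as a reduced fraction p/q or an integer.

For a measurable rectangle A x B, the product measure satisfies
  (mu x nu)(A x B) = mu(A) * nu(B).
  mu(A) = 2.
  nu(B) = 5.
  (mu x nu)(A x B) = 2 * 5 = 10.

10


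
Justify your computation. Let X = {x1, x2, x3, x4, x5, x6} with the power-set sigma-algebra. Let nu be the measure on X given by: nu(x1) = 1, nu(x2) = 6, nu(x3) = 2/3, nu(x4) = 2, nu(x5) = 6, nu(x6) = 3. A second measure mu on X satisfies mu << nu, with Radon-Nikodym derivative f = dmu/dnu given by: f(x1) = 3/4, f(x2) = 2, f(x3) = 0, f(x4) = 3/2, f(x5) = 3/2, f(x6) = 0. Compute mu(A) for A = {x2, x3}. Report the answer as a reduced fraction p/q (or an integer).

By the defining property of the Radon-Nikodym derivative, for every measurable set A,
  mu(A) = integral_A f dnu.
Since nu is a discrete measure concentrated on the atoms of X, the integral over A reduces to the sum
  mu(A) = sum_{x in A} f(x) * nu({x}).
Computing each term:
  x2: f(x2) * nu(x2) = 2 * 6 = 12.
  x3: f(x3) * nu(x3) = 0 * 2/3 = 0.
Summing: mu(A) = 12 + 0 = 12.

12


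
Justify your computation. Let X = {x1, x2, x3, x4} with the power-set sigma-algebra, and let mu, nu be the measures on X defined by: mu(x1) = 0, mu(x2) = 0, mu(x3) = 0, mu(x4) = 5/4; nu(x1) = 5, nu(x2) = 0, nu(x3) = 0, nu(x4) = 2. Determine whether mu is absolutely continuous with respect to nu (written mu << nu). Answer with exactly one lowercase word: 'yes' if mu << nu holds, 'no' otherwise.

mu << nu means: every nu-null measurable set is also mu-null; equivalently, for every atom x, if nu({x}) = 0 then mu({x}) = 0.
Checking each atom:
  x1: nu = 5 > 0 -> no constraint.
  x2: nu = 0, mu = 0 -> consistent with mu << nu.
  x3: nu = 0, mu = 0 -> consistent with mu << nu.
  x4: nu = 2 > 0 -> no constraint.
No atom violates the condition. Therefore mu << nu.

yes


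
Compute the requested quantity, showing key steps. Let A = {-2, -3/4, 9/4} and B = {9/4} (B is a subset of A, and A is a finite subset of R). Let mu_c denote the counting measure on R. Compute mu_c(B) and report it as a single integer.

Counting measure assigns mu_c(E) = |E| (number of elements) when E is finite.
B has 1 element(s), so mu_c(B) = 1.

1


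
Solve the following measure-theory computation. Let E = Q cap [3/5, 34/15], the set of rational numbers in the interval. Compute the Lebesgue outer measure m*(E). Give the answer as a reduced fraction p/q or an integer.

E = Q cap [3/5, 34/15] is a subset of Q, which is countable. Enumerate Q = {q_1, q_2, ...}; for any eps > 0, cover q_k by the open interval (q_k - eps/2^(k+1), q_k + eps/2^(k+1)), of length eps/2^k. The total cover length is sum_{k>=1} eps/2^k = eps. Hence m*(E) <= m*(Q) <= eps for every eps > 0, and since outer measure is non-negative, m*(E) = 0.

0


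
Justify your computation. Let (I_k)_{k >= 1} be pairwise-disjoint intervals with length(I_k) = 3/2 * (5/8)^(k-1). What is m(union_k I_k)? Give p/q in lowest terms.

By countable additivity of the Lebesgue measure on pairwise disjoint measurable sets,
  m(union_{k >= 1} I_k) = sum_{k >= 1} m(I_k) = sum_{k >= 1} a * r^(k-1),
  with a = 3/2 and r = 5/8.
Since 0 < r = 5/8 < 1, the geometric series converges:
  sum_{k >= 1} a * r^(k-1) = a / (1 - r).
  = 3/2 / (1 - 5/8)
  = 3/2 / (3/8)
  = 4.

4


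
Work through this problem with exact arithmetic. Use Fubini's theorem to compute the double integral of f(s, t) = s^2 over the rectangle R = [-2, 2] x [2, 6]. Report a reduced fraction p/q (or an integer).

f(s, t) is a tensor product of a function of s and a function of t, and both factors are bounded continuous (hence Lebesgue integrable) on the rectangle, so Fubini's theorem applies:
  integral_R f d(m x m) = (integral_a1^b1 s^2 ds) * (integral_a2^b2 1 dt).
Inner integral in s: integral_{-2}^{2} s^2 ds = (2^3 - (-2)^3)/3
  = 16/3.
Inner integral in t: integral_{2}^{6} 1 dt = (6^1 - 2^1)/1
  = 4.
Product: (16/3) * (4) = 64/3.

64/3


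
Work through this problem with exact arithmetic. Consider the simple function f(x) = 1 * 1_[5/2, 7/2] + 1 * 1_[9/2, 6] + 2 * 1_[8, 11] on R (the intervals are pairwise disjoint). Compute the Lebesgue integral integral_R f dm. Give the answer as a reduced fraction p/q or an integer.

For a simple function f = sum_i c_i * 1_{A_i} with disjoint A_i,
  integral f dm = sum_i c_i * m(A_i).
Lengths of the A_i:
  m(A_1) = 7/2 - 5/2 = 1.
  m(A_2) = 6 - 9/2 = 3/2.
  m(A_3) = 11 - 8 = 3.
Contributions c_i * m(A_i):
  (1) * (1) = 1.
  (1) * (3/2) = 3/2.
  (2) * (3) = 6.
Total: 1 + 3/2 + 6 = 17/2.

17/2


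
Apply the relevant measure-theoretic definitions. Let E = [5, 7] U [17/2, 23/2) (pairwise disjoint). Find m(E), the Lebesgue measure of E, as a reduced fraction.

For pairwise disjoint intervals, m(union_i I_i) = sum_i m(I_i),
and m is invariant under swapping open/closed endpoints (single points have measure 0).
So m(E) = sum_i (b_i - a_i).
  I_1 has length 7 - 5 = 2.
  I_2 has length 23/2 - 17/2 = 3.
Summing:
  m(E) = 2 + 3 = 5.

5


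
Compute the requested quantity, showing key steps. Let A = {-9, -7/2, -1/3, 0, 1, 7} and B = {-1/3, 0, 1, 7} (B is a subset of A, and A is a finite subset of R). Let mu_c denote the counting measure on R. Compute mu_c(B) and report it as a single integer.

Counting measure assigns mu_c(E) = |E| (number of elements) when E is finite.
B has 4 element(s), so mu_c(B) = 4.

4


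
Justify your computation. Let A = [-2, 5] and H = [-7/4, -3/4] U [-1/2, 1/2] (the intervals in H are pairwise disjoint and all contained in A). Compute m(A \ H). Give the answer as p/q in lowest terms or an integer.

The ambient interval has length m(A) = 5 - (-2) = 7.
Since the holes are disjoint and sit inside A, by finite additivity
  m(H) = sum_i (b_i - a_i), and m(A \ H) = m(A) - m(H).
Computing the hole measures:
  m(H_1) = -3/4 - (-7/4) = 1.
  m(H_2) = 1/2 - (-1/2) = 1.
Summed: m(H) = 1 + 1 = 2.
So m(A \ H) = 7 - 2 = 5.

5


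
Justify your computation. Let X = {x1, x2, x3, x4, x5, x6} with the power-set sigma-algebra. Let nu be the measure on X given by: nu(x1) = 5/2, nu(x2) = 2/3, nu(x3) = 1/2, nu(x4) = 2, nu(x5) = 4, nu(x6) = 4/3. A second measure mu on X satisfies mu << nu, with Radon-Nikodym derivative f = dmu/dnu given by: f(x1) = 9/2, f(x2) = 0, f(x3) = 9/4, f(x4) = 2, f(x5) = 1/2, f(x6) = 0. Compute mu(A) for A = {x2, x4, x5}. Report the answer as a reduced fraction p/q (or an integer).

By the defining property of the Radon-Nikodym derivative, for every measurable set A,
  mu(A) = integral_A f dnu.
Since nu is a discrete measure concentrated on the atoms of X, the integral over A reduces to the sum
  mu(A) = sum_{x in A} f(x) * nu({x}).
Computing each term:
  x2: f(x2) * nu(x2) = 0 * 2/3 = 0.
  x4: f(x4) * nu(x4) = 2 * 2 = 4.
  x5: f(x5) * nu(x5) = 1/2 * 4 = 2.
Summing: mu(A) = 0 + 4 + 2 = 6.

6


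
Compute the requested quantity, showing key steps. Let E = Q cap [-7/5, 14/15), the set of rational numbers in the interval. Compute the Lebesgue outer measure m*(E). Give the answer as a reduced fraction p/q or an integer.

E = Q cap [-7/5, 14/15) is a subset of Q, which is countable. Enumerate Q = {q_1, q_2, ...}; for any eps > 0, cover q_k by the open interval (q_k - eps/2^(k+1), q_k + eps/2^(k+1)), of length eps/2^k. The total cover length is sum_{k>=1} eps/2^k = eps. Hence m*(E) <= m*(Q) <= eps for every eps > 0, and since outer measure is non-negative, m*(E) = 0.

0


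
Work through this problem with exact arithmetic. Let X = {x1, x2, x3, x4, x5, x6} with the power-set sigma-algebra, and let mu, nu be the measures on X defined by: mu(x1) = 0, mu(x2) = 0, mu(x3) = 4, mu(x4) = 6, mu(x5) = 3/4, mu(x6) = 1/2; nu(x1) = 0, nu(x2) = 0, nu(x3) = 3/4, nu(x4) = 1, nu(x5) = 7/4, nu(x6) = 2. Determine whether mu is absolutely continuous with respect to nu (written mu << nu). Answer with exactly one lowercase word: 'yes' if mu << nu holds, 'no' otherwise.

mu << nu means: every nu-null measurable set is also mu-null; equivalently, for every atom x, if nu({x}) = 0 then mu({x}) = 0.
Checking each atom:
  x1: nu = 0, mu = 0 -> consistent with mu << nu.
  x2: nu = 0, mu = 0 -> consistent with mu << nu.
  x3: nu = 3/4 > 0 -> no constraint.
  x4: nu = 1 > 0 -> no constraint.
  x5: nu = 7/4 > 0 -> no constraint.
  x6: nu = 2 > 0 -> no constraint.
No atom violates the condition. Therefore mu << nu.

yes


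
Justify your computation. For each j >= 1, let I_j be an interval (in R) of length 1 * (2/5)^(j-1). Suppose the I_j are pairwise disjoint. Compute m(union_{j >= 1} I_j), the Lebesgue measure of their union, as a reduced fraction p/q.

By countable additivity of the Lebesgue measure on pairwise disjoint measurable sets,
  m(union_{j >= 1} I_j) = sum_{j >= 1} m(I_j) = sum_{j >= 1} a * r^(j-1),
  with a = 1 and r = 2/5.
Since 0 < r = 2/5 < 1, the geometric series converges:
  sum_{j >= 1} a * r^(j-1) = a / (1 - r).
  = 1 / (1 - 2/5)
  = 1 / (3/5)
  = 5/3.

5/3


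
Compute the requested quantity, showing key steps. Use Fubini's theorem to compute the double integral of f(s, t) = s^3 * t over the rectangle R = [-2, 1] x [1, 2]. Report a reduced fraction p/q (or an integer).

f(s, t) is a tensor product of a function of s and a function of t, and both factors are bounded continuous (hence Lebesgue integrable) on the rectangle, so Fubini's theorem applies:
  integral_R f d(m x m) = (integral_a1^b1 s^3 ds) * (integral_a2^b2 t dt).
Inner integral in s: integral_{-2}^{1} s^3 ds = (1^4 - (-2)^4)/4
  = -15/4.
Inner integral in t: integral_{1}^{2} t dt = (2^2 - 1^2)/2
  = 3/2.
Product: (-15/4) * (3/2) = -45/8.

-45/8


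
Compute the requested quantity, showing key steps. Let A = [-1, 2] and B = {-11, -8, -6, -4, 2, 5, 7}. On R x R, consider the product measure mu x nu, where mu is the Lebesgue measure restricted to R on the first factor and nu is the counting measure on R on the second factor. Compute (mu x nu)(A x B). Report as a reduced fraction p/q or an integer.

For a measurable rectangle A x B, the product measure satisfies
  (mu x nu)(A x B) = mu(A) * nu(B).
  mu(A) = 3.
  nu(B) = 7.
  (mu x nu)(A x B) = 3 * 7 = 21.

21


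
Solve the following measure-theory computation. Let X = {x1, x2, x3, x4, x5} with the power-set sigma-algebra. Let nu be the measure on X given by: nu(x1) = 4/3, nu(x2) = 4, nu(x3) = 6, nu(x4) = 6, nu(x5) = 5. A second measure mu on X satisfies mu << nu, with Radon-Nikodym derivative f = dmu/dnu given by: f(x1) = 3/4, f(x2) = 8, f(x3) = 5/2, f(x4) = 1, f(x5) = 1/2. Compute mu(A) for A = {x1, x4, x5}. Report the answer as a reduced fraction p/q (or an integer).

By the defining property of the Radon-Nikodym derivative, for every measurable set A,
  mu(A) = integral_A f dnu.
Since nu is a discrete measure concentrated on the atoms of X, the integral over A reduces to the sum
  mu(A) = sum_{x in A} f(x) * nu({x}).
Computing each term:
  x1: f(x1) * nu(x1) = 3/4 * 4/3 = 1.
  x4: f(x4) * nu(x4) = 1 * 6 = 6.
  x5: f(x5) * nu(x5) = 1/2 * 5 = 5/2.
Summing: mu(A) = 1 + 6 + 5/2 = 19/2.

19/2


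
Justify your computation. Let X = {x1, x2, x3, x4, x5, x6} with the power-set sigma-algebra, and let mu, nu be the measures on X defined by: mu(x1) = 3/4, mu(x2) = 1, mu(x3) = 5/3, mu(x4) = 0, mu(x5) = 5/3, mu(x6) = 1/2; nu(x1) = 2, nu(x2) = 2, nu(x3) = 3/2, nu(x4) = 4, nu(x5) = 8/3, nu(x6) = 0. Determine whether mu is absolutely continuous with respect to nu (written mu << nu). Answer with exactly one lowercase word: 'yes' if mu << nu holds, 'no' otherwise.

mu << nu means: every nu-null measurable set is also mu-null; equivalently, for every atom x, if nu({x}) = 0 then mu({x}) = 0.
Checking each atom:
  x1: nu = 2 > 0 -> no constraint.
  x2: nu = 2 > 0 -> no constraint.
  x3: nu = 3/2 > 0 -> no constraint.
  x4: nu = 4 > 0 -> no constraint.
  x5: nu = 8/3 > 0 -> no constraint.
  x6: nu = 0, mu = 1/2 > 0 -> violates mu << nu.
The atom(s) x6 violate the condition (nu = 0 but mu > 0). Therefore mu is NOT absolutely continuous w.r.t. nu.

no


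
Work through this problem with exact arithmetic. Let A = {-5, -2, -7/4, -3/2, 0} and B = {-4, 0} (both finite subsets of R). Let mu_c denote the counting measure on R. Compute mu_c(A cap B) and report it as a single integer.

Counting measure on a finite set equals cardinality. mu_c(A cap B) = |A cap B| (elements appearing in both).
Enumerating the elements of A that also lie in B gives 1 element(s).
So mu_c(A cap B) = 1.

1


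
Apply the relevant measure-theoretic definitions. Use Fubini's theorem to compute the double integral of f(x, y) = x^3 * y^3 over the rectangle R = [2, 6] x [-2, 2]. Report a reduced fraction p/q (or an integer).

f(x, y) is a tensor product of a function of x and a function of y, and both factors are bounded continuous (hence Lebesgue integrable) on the rectangle, so Fubini's theorem applies:
  integral_R f d(m x m) = (integral_a1^b1 x^3 dx) * (integral_a2^b2 y^3 dy).
Inner integral in x: integral_{2}^{6} x^3 dx = (6^4 - 2^4)/4
  = 320.
Inner integral in y: integral_{-2}^{2} y^3 dy = (2^4 - (-2)^4)/4
  = 0.
Product: (320) * (0) = 0.

0


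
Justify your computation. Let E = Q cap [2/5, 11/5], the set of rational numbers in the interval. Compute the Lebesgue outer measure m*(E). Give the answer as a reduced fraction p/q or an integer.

Q cap [2/5, 11/5] is countable; list its elements as q_1, q_2, ... . Fix eps > 0 and cover the k-th point by an interval of length eps * 2^(-k). The cover has total length eps * sum_{k>=1} 2^(-k) = eps, so by definition of outer measure m*(Q cap [2/5, 11/5]) <= eps. Since eps was arbitrary and m* >= 0, the outer measure is 0.

0


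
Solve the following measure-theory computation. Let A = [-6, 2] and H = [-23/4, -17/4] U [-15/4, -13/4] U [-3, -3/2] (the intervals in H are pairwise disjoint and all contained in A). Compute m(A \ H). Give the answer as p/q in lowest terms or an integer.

The ambient interval has length m(A) = 2 - (-6) = 8.
Since the holes are disjoint and sit inside A, by finite additivity
  m(H) = sum_i (b_i - a_i), and m(A \ H) = m(A) - m(H).
Computing the hole measures:
  m(H_1) = -17/4 - (-23/4) = 3/2.
  m(H_2) = -13/4 - (-15/4) = 1/2.
  m(H_3) = -3/2 - (-3) = 3/2.
Summed: m(H) = 3/2 + 1/2 + 3/2 = 7/2.
So m(A \ H) = 8 - 7/2 = 9/2.

9/2


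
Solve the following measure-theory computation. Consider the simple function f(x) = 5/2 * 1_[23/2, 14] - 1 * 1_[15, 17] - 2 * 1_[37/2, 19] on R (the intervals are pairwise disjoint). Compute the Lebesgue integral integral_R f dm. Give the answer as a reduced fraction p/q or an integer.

For a simple function f = sum_i c_i * 1_{A_i} with disjoint A_i,
  integral f dm = sum_i c_i * m(A_i).
Lengths of the A_i:
  m(A_1) = 14 - 23/2 = 5/2.
  m(A_2) = 17 - 15 = 2.
  m(A_3) = 19 - 37/2 = 1/2.
Contributions c_i * m(A_i):
  (5/2) * (5/2) = 25/4.
  (-1) * (2) = -2.
  (-2) * (1/2) = -1.
Total: 25/4 - 2 - 1 = 13/4.

13/4


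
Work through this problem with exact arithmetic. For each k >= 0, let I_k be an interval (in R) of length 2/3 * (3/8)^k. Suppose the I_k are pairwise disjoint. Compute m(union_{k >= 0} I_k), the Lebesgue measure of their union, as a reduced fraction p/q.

By countable additivity of the Lebesgue measure on pairwise disjoint measurable sets,
  m(union_{k >= 0} I_k) = sum_{k >= 0} m(I_k) = sum_{k >= 0} a * r^k,
  with a = 2/3 and r = 3/8.
Since 0 < r = 3/8 < 1, the geometric series converges:
  sum_{k >= 0} a * r^k = a / (1 - r).
  = 2/3 / (1 - 3/8)
  = 2/3 / (5/8)
  = 16/15.

16/15


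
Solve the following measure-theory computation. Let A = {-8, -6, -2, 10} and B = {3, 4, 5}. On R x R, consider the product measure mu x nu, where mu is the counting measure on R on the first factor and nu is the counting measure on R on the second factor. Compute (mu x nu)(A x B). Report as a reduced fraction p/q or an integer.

For a measurable rectangle A x B, the product measure satisfies
  (mu x nu)(A x B) = mu(A) * nu(B).
  mu(A) = 4.
  nu(B) = 3.
  (mu x nu)(A x B) = 4 * 3 = 12.

12


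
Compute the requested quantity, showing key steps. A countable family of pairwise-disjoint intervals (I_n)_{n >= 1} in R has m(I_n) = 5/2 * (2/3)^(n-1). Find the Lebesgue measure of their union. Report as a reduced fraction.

By countable additivity of the Lebesgue measure on pairwise disjoint measurable sets,
  m(union_{n >= 1} I_n) = sum_{n >= 1} m(I_n) = sum_{n >= 1} a * r^(n-1),
  with a = 5/2 and r = 2/3.
Since 0 < r = 2/3 < 1, the geometric series converges:
  sum_{n >= 1} a * r^(n-1) = a / (1 - r).
  = 5/2 / (1 - 2/3)
  = 5/2 / (1/3)
  = 15/2.

15/2


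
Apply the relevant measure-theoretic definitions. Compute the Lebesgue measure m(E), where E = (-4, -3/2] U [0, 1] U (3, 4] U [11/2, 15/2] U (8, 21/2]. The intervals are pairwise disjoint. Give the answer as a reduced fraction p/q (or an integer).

For pairwise disjoint intervals, m(union_i I_i) = sum_i m(I_i),
and m is invariant under swapping open/closed endpoints (single points have measure 0).
So m(E) = sum_i (b_i - a_i).
  I_1 has length -3/2 - (-4) = 5/2.
  I_2 has length 1 - 0 = 1.
  I_3 has length 4 - 3 = 1.
  I_4 has length 15/2 - 11/2 = 2.
  I_5 has length 21/2 - 8 = 5/2.
Summing:
  m(E) = 5/2 + 1 + 1 + 2 + 5/2 = 9.

9


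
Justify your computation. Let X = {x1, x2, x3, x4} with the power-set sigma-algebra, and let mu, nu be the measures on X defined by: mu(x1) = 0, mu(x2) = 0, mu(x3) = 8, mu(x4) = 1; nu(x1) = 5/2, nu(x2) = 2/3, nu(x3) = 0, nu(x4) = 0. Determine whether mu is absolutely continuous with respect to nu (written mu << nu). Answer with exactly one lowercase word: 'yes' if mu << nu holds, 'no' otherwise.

mu << nu means: every nu-null measurable set is also mu-null; equivalently, for every atom x, if nu({x}) = 0 then mu({x}) = 0.
Checking each atom:
  x1: nu = 5/2 > 0 -> no constraint.
  x2: nu = 2/3 > 0 -> no constraint.
  x3: nu = 0, mu = 8 > 0 -> violates mu << nu.
  x4: nu = 0, mu = 1 > 0 -> violates mu << nu.
The atom(s) x3, x4 violate the condition (nu = 0 but mu > 0). Therefore mu is NOT absolutely continuous w.r.t. nu.

no


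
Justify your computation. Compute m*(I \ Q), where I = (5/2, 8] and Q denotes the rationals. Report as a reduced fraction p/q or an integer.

The interval I = (5/2, 8] has m(I) = 8 - 5/2 = 11/2 (endpoints are measure-zero, so open/closed/half-open agree). Write I = (I cap Q) u (I \ Q). The rationals in I are countable, so m*(I cap Q) = 0 (cover each rational by intervals whose total length is arbitrarily small). By countable subadditivity m*(I) <= m*(I cap Q) + m*(I \ Q), hence m*(I \ Q) >= m(I) = 11/2. The reverse inequality m*(I \ Q) <= m*(I) = 11/2 is trivial since (I \ Q) is a subset of I. Therefore m*(I \ Q) = 11/2.

11/2


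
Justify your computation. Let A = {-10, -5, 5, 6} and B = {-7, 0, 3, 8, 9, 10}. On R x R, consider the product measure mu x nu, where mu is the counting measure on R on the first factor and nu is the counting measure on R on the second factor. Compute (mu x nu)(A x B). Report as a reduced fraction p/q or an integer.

For a measurable rectangle A x B, the product measure satisfies
  (mu x nu)(A x B) = mu(A) * nu(B).
  mu(A) = 4.
  nu(B) = 6.
  (mu x nu)(A x B) = 4 * 6 = 24.

24


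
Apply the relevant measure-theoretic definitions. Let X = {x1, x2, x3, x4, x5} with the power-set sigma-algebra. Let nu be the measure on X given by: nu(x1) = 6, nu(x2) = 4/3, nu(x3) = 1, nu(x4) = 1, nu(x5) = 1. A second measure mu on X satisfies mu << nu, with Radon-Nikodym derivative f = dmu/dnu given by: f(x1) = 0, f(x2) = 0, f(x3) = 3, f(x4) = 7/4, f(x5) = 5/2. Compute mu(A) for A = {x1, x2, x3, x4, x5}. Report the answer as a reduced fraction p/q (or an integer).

By the defining property of the Radon-Nikodym derivative, for every measurable set A,
  mu(A) = integral_A f dnu.
Since nu is a discrete measure concentrated on the atoms of X, the integral over A reduces to the sum
  mu(A) = sum_{x in A} f(x) * nu({x}).
Computing each term:
  x1: f(x1) * nu(x1) = 0 * 6 = 0.
  x2: f(x2) * nu(x2) = 0 * 4/3 = 0.
  x3: f(x3) * nu(x3) = 3 * 1 = 3.
  x4: f(x4) * nu(x4) = 7/4 * 1 = 7/4.
  x5: f(x5) * nu(x5) = 5/2 * 1 = 5/2.
Summing: mu(A) = 0 + 0 + 3 + 7/4 + 5/2 = 29/4.

29/4


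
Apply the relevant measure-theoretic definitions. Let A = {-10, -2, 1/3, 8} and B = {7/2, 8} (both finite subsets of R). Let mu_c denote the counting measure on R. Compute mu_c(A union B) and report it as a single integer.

Counting measure on a finite set equals cardinality. By inclusion-exclusion, |A union B| = |A| + |B| - |A cap B|.
|A| = 4, |B| = 2, |A cap B| = 1.
So mu_c(A union B) = 4 + 2 - 1 = 5.

5


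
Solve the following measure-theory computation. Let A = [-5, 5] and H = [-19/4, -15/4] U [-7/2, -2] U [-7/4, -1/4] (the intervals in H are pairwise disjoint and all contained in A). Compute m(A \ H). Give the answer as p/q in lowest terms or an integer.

The ambient interval has length m(A) = 5 - (-5) = 10.
Since the holes are disjoint and sit inside A, by finite additivity
  m(H) = sum_i (b_i - a_i), and m(A \ H) = m(A) - m(H).
Computing the hole measures:
  m(H_1) = -15/4 - (-19/4) = 1.
  m(H_2) = -2 - (-7/2) = 3/2.
  m(H_3) = -1/4 - (-7/4) = 3/2.
Summed: m(H) = 1 + 3/2 + 3/2 = 4.
So m(A \ H) = 10 - 4 = 6.

6


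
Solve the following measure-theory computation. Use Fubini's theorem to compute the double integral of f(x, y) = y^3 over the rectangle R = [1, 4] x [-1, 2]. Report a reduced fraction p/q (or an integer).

f(x, y) is a tensor product of a function of x and a function of y, and both factors are bounded continuous (hence Lebesgue integrable) on the rectangle, so Fubini's theorem applies:
  integral_R f d(m x m) = (integral_a1^b1 1 dx) * (integral_a2^b2 y^3 dy).
Inner integral in x: integral_{1}^{4} 1 dx = (4^1 - 1^1)/1
  = 3.
Inner integral in y: integral_{-1}^{2} y^3 dy = (2^4 - (-1)^4)/4
  = 15/4.
Product: (3) * (15/4) = 45/4.

45/4


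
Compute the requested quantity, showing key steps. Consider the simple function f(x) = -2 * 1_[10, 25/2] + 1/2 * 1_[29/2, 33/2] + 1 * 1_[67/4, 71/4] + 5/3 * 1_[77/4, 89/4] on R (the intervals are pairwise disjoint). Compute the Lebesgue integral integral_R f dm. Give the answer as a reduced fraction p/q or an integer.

For a simple function f = sum_i c_i * 1_{A_i} with disjoint A_i,
  integral f dm = sum_i c_i * m(A_i).
Lengths of the A_i:
  m(A_1) = 25/2 - 10 = 5/2.
  m(A_2) = 33/2 - 29/2 = 2.
  m(A_3) = 71/4 - 67/4 = 1.
  m(A_4) = 89/4 - 77/4 = 3.
Contributions c_i * m(A_i):
  (-2) * (5/2) = -5.
  (1/2) * (2) = 1.
  (1) * (1) = 1.
  (5/3) * (3) = 5.
Total: -5 + 1 + 1 + 5 = 2.

2
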